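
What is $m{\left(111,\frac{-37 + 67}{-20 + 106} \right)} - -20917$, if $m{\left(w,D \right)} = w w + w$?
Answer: $33349$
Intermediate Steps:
$m{\left(w,D \right)} = w + w^{2}$ ($m{\left(w,D \right)} = w^{2} + w = w + w^{2}$)
$m{\left(111,\frac{-37 + 67}{-20 + 106} \right)} - -20917 = 111 \left(1 + 111\right) - -20917 = 111 \cdot 112 + 20917 = 12432 + 20917 = 33349$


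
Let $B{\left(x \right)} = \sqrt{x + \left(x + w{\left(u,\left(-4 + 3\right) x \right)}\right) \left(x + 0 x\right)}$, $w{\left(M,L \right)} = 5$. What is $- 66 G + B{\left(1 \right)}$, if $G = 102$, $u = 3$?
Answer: $-6732 + \sqrt{7} \approx -6729.4$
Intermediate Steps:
$B{\left(x \right)} = \sqrt{x + x \left(5 + x\right)}$ ($B{\left(x \right)} = \sqrt{x + \left(x + 5\right) \left(x + 0 x\right)} = \sqrt{x + \left(5 + x\right) \left(x + 0\right)} = \sqrt{x + \left(5 + x\right) x} = \sqrt{x + x \left(5 + x\right)}$)
$- 66 G + B{\left(1 \right)} = \left(-66\right) 102 + \sqrt{1 \left(6 + 1\right)} = -6732 + \sqrt{1 \cdot 7} = -6732 + \sqrt{7}$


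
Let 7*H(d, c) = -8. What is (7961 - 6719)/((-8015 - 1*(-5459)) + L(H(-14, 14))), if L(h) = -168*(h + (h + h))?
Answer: -69/110 ≈ -0.62727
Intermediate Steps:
H(d, c) = -8/7 (H(d, c) = (1/7)*(-8) = -8/7)
L(h) = -504*h (L(h) = -168*(h + 2*h) = -504*h)
(7961 - 6719)/((-8015 - 1*(-5459)) + L(H(-14, 14))) = (7961 - 6719)/((-8015 - 1*(-5459)) - 504*(-8/7)) = 1242/((-8015 + 5459) + 576) = 1242/(-2556 + 576) = 1242/(-1980) = 1242*(-1/1980) = -69/110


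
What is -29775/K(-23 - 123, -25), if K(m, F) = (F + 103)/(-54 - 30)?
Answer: 416850/13 ≈ 32065.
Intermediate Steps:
K(m, F) = -103/84 - F/84 (K(m, F) = (103 + F)/(-84) = (103 + F)*(-1/84) = -103/84 - F/84)
-29775/K(-23 - 123, -25) = -29775/(-103/84 - 1/84*(-25)) = -29775/(-103/84 + 25/84) = -29775/(-13/14) = -29775*(-14/13) = 416850/13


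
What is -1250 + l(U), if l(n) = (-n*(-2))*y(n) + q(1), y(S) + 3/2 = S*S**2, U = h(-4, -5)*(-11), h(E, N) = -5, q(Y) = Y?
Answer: 18299836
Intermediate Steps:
U = 55 (U = -5*(-11) = 55)
y(S) = -3/2 + S**3 (y(S) = -3/2 + S*S**2 = -3/2 + S**3)
l(n) = 1 + 2*n*(-3/2 + n**3) (l(n) = (-n*(-2))*(-3/2 + n**3) + 1 = (-(-2)*n)*(-3/2 + n**3) + 1 = (2*n)*(-3/2 + n**3) + 1 = 2*n*(-3/2 + n**3) + 1 = 1 + 2*n*(-3/2 + n**3))
-1250 + l(U) = -1250 + (1 + 55*(-3 + 2*55**3)) = -1250 + (1 + 55*(-3 + 2*166375)) = -1250 + (1 + 55*(-3 + 332750)) = -1250 + (1 + 55*332747) = -1250 + (1 + 18301085) = -1250 + 18301086 = 18299836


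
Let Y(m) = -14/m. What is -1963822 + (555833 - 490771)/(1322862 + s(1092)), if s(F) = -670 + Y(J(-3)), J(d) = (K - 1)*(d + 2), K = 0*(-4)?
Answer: -1298261089627/661089 ≈ -1.9638e+6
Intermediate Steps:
K = 0
J(d) = -2 - d (J(d) = (0 - 1)*(d + 2) = -(2 + d) = -2 - d)
s(F) = -684 (s(F) = -670 - 14/(-2 - 1*(-3)) = -670 - 14/(-2 + 3) = -670 - 14/1 = -670 - 14*1 = -670 - 14 = -684)
-1963822 + (555833 - 490771)/(1322862 + s(1092)) = -1963822 + (555833 - 490771)/(1322862 - 684) = -1963822 + 65062/1322178 = -1963822 + 65062*(1/1322178) = -1963822 + 32531/661089 = -1298261089627/661089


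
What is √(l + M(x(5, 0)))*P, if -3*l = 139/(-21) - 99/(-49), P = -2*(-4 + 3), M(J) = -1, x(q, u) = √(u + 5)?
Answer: 2*√235/21 ≈ 1.4600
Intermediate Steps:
x(q, u) = √(5 + u)
P = 2 (P = -2*(-1) = 2)
l = 676/441 (l = -(139/(-21) - 99/(-49))/3 = -(139*(-1/21) - 99*(-1/49))/3 = -(-139/21 + 99/49)/3 = -⅓*(-676/147) = 676/441 ≈ 1.5329)
√(l + M(x(5, 0)))*P = √(676/441 - 1)*2 = √(235/441)*2 = (√235/21)*2 = 2*√235/21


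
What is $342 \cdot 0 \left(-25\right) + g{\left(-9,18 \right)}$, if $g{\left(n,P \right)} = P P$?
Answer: $324$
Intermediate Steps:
$g{\left(n,P \right)} = P^{2}$
$342 \cdot 0 \left(-25\right) + g{\left(-9,18 \right)} = 342 \cdot 0 \left(-25\right) + 18^{2} = 342 \cdot 0 + 324 = 0 + 324 = 324$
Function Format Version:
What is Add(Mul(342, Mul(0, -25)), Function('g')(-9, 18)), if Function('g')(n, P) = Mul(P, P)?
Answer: 324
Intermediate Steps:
Function('g')(n, P) = Pow(P, 2)
Add(Mul(342, Mul(0, -25)), Function('g')(-9, 18)) = Add(Mul(342, Mul(0, -25)), Pow(18, 2)) = Add(Mul(342, 0), 324) = Add(0, 324) = 324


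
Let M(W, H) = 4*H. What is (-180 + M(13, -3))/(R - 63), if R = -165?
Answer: 16/19 ≈ 0.84210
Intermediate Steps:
(-180 + M(13, -3))/(R - 63) = (-180 + 4*(-3))/(-165 - 63) = (-180 - 12)/(-228) = -192*(-1/228) = 16/19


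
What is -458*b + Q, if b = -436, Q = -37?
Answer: 199651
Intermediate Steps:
-458*b + Q = -458*(-436) - 37 = 199688 - 37 = 199651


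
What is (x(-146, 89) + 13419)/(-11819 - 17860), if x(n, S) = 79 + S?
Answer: -4529/9893 ≈ -0.45780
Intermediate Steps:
(x(-146, 89) + 13419)/(-11819 - 17860) = ((79 + 89) + 13419)/(-11819 - 17860) = (168 + 13419)/(-29679) = 13587*(-1/29679) = -4529/9893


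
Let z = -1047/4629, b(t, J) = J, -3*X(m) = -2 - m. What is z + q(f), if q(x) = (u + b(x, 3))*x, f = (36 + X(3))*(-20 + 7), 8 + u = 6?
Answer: -2267714/4629 ≈ -489.89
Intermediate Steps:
X(m) = ⅔ + m/3 (X(m) = -(-2 - m)/3 = ⅔ + m/3)
u = -2 (u = -8 + 6 = -2)
f = -1469/3 (f = (36 + (⅔ + (⅓)*3))*(-20 + 7) = (36 + (⅔ + 1))*(-13) = (36 + 5/3)*(-13) = (113/3)*(-13) = -1469/3 ≈ -489.67)
q(x) = x (q(x) = (-2 + 3)*x = 1*x = x)
z = -349/1543 (z = -1047*1/4629 = -349/1543 ≈ -0.22618)
z + q(f) = -349/1543 - 1469/3 = -2267714/4629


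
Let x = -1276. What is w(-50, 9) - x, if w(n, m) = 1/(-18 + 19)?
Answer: 1277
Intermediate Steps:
w(n, m) = 1 (w(n, m) = 1/1 = 1)
w(-50, 9) - x = 1 - 1*(-1276) = 1 + 1276 = 1277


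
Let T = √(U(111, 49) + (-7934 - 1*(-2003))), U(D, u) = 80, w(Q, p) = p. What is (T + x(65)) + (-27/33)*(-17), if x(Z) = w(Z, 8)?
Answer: 241/11 + I*√5851 ≈ 21.909 + 76.492*I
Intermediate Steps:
x(Z) = 8
T = I*√5851 (T = √(80 + (-7934 - 1*(-2003))) = √(80 + (-7934 + 2003)) = √(80 - 5931) = √(-5851) = I*√5851 ≈ 76.492*I)
(T + x(65)) + (-27/33)*(-17) = (I*√5851 + 8) + (-27/33)*(-17) = (8 + I*√5851) + ((1/33)*(-27))*(-17) = (8 + I*√5851) - 9/11*(-17) = (8 + I*√5851) + 153/11 = 241/11 + I*√5851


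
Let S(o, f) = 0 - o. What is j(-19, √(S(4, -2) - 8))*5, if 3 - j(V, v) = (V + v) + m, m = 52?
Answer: -150 - 10*I*√3 ≈ -150.0 - 17.32*I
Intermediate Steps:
S(o, f) = -o
j(V, v) = -49 - V - v (j(V, v) = 3 - ((V + v) + 52) = 3 - (52 + V + v) = 3 + (-52 - V - v) = -49 - V - v)
j(-19, √(S(4, -2) - 8))*5 = (-49 - 1*(-19) - √(-1*4 - 8))*5 = (-49 + 19 - √(-4 - 8))*5 = (-49 + 19 - √(-12))*5 = (-49 + 19 - 2*I*√3)*5 = (-30 - 2*I*√3)*5 = -150 - 10*I*√3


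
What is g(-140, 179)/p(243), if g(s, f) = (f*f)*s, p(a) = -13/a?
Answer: 1090034820/13 ≈ 8.3849e+7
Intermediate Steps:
g(s, f) = s*f² (g(s, f) = f²*s = s*f²)
g(-140, 179)/p(243) = (-140*179²)/((-13/243)) = (-140*32041)/((-13*1/243)) = -4485740/(-13/243) = -4485740*(-243/13) = 1090034820/13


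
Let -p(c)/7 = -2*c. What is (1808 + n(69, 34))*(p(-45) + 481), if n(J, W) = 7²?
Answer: -276693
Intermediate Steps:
p(c) = 14*c (p(c) = -(-14)*c = 14*c)
n(J, W) = 49
(1808 + n(69, 34))*(p(-45) + 481) = (1808 + 49)*(14*(-45) + 481) = 1857*(-630 + 481) = 1857*(-149) = -276693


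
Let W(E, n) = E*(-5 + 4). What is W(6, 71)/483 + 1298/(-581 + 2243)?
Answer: 102827/133791 ≈ 0.76856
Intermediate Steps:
W(E, n) = -E (W(E, n) = E*(-1) = -E)
W(6, 71)/483 + 1298/(-581 + 2243) = -1*6/483 + 1298/(-581 + 2243) = -6*1/483 + 1298/1662 = -2/161 + 1298*(1/1662) = -2/161 + 649/831 = 102827/133791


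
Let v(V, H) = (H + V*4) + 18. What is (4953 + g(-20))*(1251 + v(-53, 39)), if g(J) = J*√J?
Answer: 5428488 - 43840*I*√5 ≈ 5.4285e+6 - 98029.0*I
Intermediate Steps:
v(V, H) = 18 + H + 4*V (v(V, H) = (H + 4*V) + 18 = 18 + H + 4*V)
g(J) = J^(3/2)
(4953 + g(-20))*(1251 + v(-53, 39)) = (4953 + (-20)^(3/2))*(1251 + (18 + 39 + 4*(-53))) = (4953 - 40*I*√5)*(1251 + (18 + 39 - 212)) = (4953 - 40*I*√5)*(1251 - 155) = (4953 - 40*I*√5)*1096 = 5428488 - 43840*I*√5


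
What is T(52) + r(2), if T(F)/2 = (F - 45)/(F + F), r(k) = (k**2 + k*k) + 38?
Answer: 2399/52 ≈ 46.135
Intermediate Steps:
r(k) = 38 + 2*k**2 (r(k) = (k**2 + k**2) + 38 = 2*k**2 + 38 = 38 + 2*k**2)
T(F) = (-45 + F)/F (T(F) = 2*((F - 45)/(F + F)) = 2*((-45 + F)/((2*F))) = 2*((-45 + F)*(1/(2*F))) = 2*((-45 + F)/(2*F)) = (-45 + F)/F)
T(52) + r(2) = (-45 + 52)/52 + (38 + 2*2**2) = (1/52)*7 + (38 + 2*4) = 7/52 + (38 + 8) = 7/52 + 46 = 2399/52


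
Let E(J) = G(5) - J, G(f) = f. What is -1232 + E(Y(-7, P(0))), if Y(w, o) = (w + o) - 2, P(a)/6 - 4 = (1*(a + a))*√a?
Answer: -1242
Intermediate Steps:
P(a) = 24 + 12*a^(3/2) (P(a) = 24 + 6*((1*(a + a))*√a) = 24 + 6*((1*(2*a))*√a) = 24 + 6*((2*a)*√a) = 24 + 6*(2*a^(3/2)) = 24 + 12*a^(3/2))
Y(w, o) = -2 + o + w (Y(w, o) = (o + w) - 2 = -2 + o + w)
E(J) = 5 - J
-1232 + E(Y(-7, P(0))) = -1232 + (5 - (-2 + (24 + 12*0^(3/2)) - 7)) = -1232 + (5 - (-2 + (24 + 12*0) - 7)) = -1232 + (5 - (-2 + (24 + 0) - 7)) = -1232 + (5 - (-2 + 24 - 7)) = -1232 + (5 - 1*15) = -1232 + (5 - 15) = -1232 - 10 = -1242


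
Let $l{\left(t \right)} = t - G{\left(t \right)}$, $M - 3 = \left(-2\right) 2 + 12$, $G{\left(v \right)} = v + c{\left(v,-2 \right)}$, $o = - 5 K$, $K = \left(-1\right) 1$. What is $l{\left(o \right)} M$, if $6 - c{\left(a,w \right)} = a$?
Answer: $-11$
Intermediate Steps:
$K = -1$
$c{\left(a,w \right)} = 6 - a$
$o = 5$ ($o = \left(-5\right) \left(-1\right) = 5$)
$G{\left(v \right)} = 6$ ($G{\left(v \right)} = v - \left(-6 + v\right) = 6$)
$M = 11$ ($M = 3 + \left(\left(-2\right) 2 + 12\right) = 3 + \left(-4 + 12\right) = 3 + 8 = 11$)
$l{\left(t \right)} = -6 + t$ ($l{\left(t \right)} = t - 6 = -6 + t$)
$l{\left(o \right)} M = \left(-6 + 5\right) 11 = \left(-1\right) 11 = -11$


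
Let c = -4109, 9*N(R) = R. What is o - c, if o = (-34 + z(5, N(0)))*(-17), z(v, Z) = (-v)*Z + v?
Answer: 4602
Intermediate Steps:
N(R) = R/9
z(v, Z) = v - Z*v (z(v, Z) = -Z*v + v = v - Z*v)
o = 493 (o = (-34 + 5*(1 - 0/9))*(-17) = (-34 + 5*(1 - 1*0))*(-17) = (-34 + 5*(1 + 0))*(-17) = (-34 + 5*1)*(-17) = (-34 + 5)*(-17) = -29*(-17) = 493)
o - c = 493 - 1*(-4109) = 493 + 4109 = 4602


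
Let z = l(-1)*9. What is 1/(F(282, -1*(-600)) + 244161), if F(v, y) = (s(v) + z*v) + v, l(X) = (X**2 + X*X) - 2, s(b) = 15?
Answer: 1/244458 ≈ 4.0907e-6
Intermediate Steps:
l(X) = -2 + 2*X**2 (l(X) = (X**2 + X**2) - 2 = 2*X**2 - 2 = -2 + 2*X**2)
z = 0 (z = (-2 + 2*(-1)**2)*9 = (-2 + 2*1)*9 = (-2 + 2)*9 = 0*9 = 0)
F(v, y) = 15 + v (F(v, y) = (15 + 0*v) + v = (15 + 0) + v = 15 + v)
1/(F(282, -1*(-600)) + 244161) = 1/((15 + 282) + 244161) = 1/(297 + 244161) = 1/244458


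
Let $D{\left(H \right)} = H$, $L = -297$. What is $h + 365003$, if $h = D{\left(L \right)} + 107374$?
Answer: $472080$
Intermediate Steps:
$h = 107077$ ($h = -297 + 107374 = 107077$)
$h + 365003 = 107077 + 365003 = 472080$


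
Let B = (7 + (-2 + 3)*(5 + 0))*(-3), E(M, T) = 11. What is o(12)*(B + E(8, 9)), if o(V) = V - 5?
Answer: -175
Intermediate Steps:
o(V) = -5 + V
B = -36 (B = (7 + 1*5)*(-3) = (7 + 5)*(-3) = 12*(-3) = -36)
o(12)*(B + E(8, 9)) = (-5 + 12)*(-36 + 11) = 7*(-25) = -175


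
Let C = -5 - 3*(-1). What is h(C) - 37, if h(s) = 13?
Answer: -24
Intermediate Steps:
C = -2 (C = -5 - 1*(-3) = -5 + 3 = -2)
h(C) - 37 = 13 - 37 = -24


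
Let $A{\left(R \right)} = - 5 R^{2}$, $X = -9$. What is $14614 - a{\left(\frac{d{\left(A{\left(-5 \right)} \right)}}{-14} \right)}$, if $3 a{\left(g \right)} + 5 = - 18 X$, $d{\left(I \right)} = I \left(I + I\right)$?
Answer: $\frac{43685}{3} \approx 14562.0$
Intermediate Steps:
$d{\left(I \right)} = 2 I^{2}$ ($d{\left(I \right)} = I 2 I = 2 I^{2}$)
$a{\left(g \right)} = \frac{157}{3}$ ($a{\left(g \right)} = - \frac{5}{3} + \frac{\left(-18\right) \left(-9\right)}{3} = - \frac{5}{3} + \frac{1}{3} \cdot 162 = - \frac{5}{3} + 54 = \frac{157}{3}$)
$14614 - a{\left(\frac{d{\left(A{\left(-5 \right)} \right)}}{-14} \right)} = 14614 - \frac{157}{3} = \frac{43685}{3}$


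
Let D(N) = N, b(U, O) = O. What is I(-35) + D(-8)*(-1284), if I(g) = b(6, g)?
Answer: 10237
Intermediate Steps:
I(g) = g
I(-35) + D(-8)*(-1284) = -35 - 8*(-1284) = -35 + 10272 = 10237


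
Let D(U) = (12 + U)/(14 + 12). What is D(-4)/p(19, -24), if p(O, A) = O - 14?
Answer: 4/65 ≈ 0.061538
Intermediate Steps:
p(O, A) = -14 + O
D(U) = 6/13 + U/26 (D(U) = (12 + U)/26 = (12 + U)*(1/26) = 6/13 + U/26)
D(-4)/p(19, -24) = (6/13 + (1/26)*(-4))/(-14 + 19) = (6/13 - 2/13)/5 = (4/13)*(⅕) = 4/65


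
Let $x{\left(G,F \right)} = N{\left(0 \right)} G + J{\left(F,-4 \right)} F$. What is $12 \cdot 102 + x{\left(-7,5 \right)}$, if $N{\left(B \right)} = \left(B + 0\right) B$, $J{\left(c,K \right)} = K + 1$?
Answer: $1209$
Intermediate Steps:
$J{\left(c,K \right)} = 1 + K$
$N{\left(B \right)} = B^{2}$ ($N{\left(B \right)} = B B = B^{2}$)
$x{\left(G,F \right)} = - 3 F$ ($x{\left(G,F \right)} = 0^{2} G + \left(1 - 4\right) F = 0 G - 3 F = 0 - 3 F = - 3 F$)
$12 \cdot 102 + x{\left(-7,5 \right)} = 12 \cdot 102 - 15 = 1224 - 15 = 1209$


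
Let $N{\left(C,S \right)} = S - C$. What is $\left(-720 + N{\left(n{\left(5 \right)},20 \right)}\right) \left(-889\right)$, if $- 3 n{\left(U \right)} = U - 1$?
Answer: $\frac{1863344}{3} \approx 6.2112 \cdot 10^{5}$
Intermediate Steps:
$n{\left(U \right)} = \frac{1}{3} - \frac{U}{3}$ ($n{\left(U \right)} = - \frac{U - 1}{3} = - \frac{-1 + U}{3} = \frac{1}{3} - \frac{U}{3}$)
$\left(-720 + N{\left(n{\left(5 \right)},20 \right)}\right) \left(-889\right) = \left(-720 + \left(20 - \left(\frac{1}{3} - \frac{5}{3}\right)\right)\right) \left(-889\right) = \left(-720 + \left(20 - - \frac{4}{3}\right)\right) \left(-889\right) = \left(-720 + \left(20 + \frac{4}{3}\right)\right) \left(-889\right) = \left(-720 + \frac{64}{3}\right) \left(-889\right) = \left(- \frac{2096}{3}\right) \left(-889\right) = \frac{1863344}{3}$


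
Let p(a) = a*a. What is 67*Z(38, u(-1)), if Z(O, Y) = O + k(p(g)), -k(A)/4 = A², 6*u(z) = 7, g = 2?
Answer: -1742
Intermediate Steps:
u(z) = 7/6 (u(z) = (⅙)*7 = 7/6)
p(a) = a²
k(A) = -4*A²
Z(O, Y) = -64 + O (Z(O, Y) = O - 4*(2²)² = O - 4*4² = O - 4*16 = O - 64 = -64 + O)
67*Z(38, u(-1)) = 67*(-64 + 38) = 67*(-26) = -1742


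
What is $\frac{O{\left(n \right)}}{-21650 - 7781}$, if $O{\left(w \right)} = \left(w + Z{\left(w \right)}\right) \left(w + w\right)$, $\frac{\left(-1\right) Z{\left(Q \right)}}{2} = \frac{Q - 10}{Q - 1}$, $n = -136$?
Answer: $- \frac{270912}{212213} \approx -1.2766$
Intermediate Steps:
$Z{\left(Q \right)} = - \frac{2 \left(-10 + Q\right)}{-1 + Q}$ ($Z{\left(Q \right)} = - 2 \frac{Q - 10}{Q - 1} = - 2 \frac{-10 + Q}{-1 + Q} = - \frac{2 \left(-10 + Q\right)}{-1 + Q}$)
$O{\left(w \right)} = 2 w \left(w + \frac{2 \left(10 - w\right)}{-1 + w}\right)$ ($O{\left(w \right)} = \left(w + \frac{2 \left(10 - w\right)}{-1 + w}\right) \left(w + w\right) = \left(w + \frac{2 \left(10 - w\right)}{-1 + w}\right) 2 w = 2 w \left(w + \frac{2 \left(10 - w\right)}{-1 + w}\right)$)
$\frac{O{\left(n \right)}}{-21650 - 7781} = \frac{2 \left(-136\right) \frac{1}{-1 - 136} \left(20 + \left(-136\right)^{2} - -408\right)}{-21650 - 7781} = \frac{2 \left(-136\right) \frac{1}{-137} \left(20 + 18496 + 408\right)}{-29431} = 2 \left(-136\right) \left(- \frac{1}{137}\right) 18924 \left(- \frac{1}{29431}\right) = \frac{5147328}{137} \left(- \frac{1}{29431}\right) = - \frac{270912}{212213}$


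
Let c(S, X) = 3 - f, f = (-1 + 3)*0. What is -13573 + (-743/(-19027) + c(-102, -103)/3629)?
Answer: -937199092831/69048983 ≈ -13573.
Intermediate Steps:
f = 0 (f = 2*0 = 0)
c(S, X) = 3 (c(S, X) = 3 - 1*0 = 3 + 0 = 3)
-13573 + (-743/(-19027) + c(-102, -103)/3629) = -13573 + (-743/(-19027) + 3/3629) = -13573 + (-743*(-1/19027) + 3*(1/3629)) = -13573 + (743/19027 + 3/3629) = -13573 + 2753428/69048983 = -937199092831/69048983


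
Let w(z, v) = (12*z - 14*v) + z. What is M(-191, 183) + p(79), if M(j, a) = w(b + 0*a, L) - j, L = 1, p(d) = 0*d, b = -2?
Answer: 151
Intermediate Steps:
p(d) = 0
w(z, v) = -14*v + 13*z (w(z, v) = (-14*v + 12*z) + z = -14*v + 13*z)
M(j, a) = -40 - j (M(j, a) = (-14*1 + 13*(-2 + 0*a)) - j = (-14 + 13*(-2 + 0)) - j = (-14 + 13*(-2)) - j = (-14 - 26) - j = -40 - j)
M(-191, 183) + p(79) = (-40 - 1*(-191)) + 0 = (-40 + 191) + 0 = 151 + 0 = 151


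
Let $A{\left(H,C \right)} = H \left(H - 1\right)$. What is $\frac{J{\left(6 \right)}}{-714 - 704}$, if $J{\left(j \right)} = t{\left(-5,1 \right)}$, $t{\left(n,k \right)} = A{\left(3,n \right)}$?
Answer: $- \frac{3}{709} \approx -0.0042313$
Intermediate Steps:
$A{\left(H,C \right)} = H \left(-1 + H\right)$
$t{\left(n,k \right)} = 6$ ($t{\left(n,k \right)} = 3 \left(-1 + 3\right) = 3 \cdot 2 = 6$)
$J{\left(j \right)} = 6$
$\frac{J{\left(6 \right)}}{-714 - 704} = \frac{6}{-714 - 704} = \frac{6}{-1418} = 6 \left(- \frac{1}{1418}\right) = - \frac{3}{709}$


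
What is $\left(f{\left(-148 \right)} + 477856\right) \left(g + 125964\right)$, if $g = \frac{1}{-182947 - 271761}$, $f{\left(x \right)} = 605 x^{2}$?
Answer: $\frac{6341920667291964}{3667} \approx 1.7295 \cdot 10^{12}$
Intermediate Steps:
$g = - \frac{1}{454708}$ ($g = \frac{1}{-454708} = - \frac{1}{454708} \approx -2.1992 \cdot 10^{-6}$)
$\left(f{\left(-148 \right)} + 477856\right) \left(g + 125964\right) = \left(605 \left(-148\right)^{2} + 477856\right) \left(- \frac{1}{454708} + 125964\right) = \left(605 \cdot 21904 + 477856\right) \frac{57276838511}{454708} = \left(13251920 + 477856\right) \frac{57276838511}{454708} = 13729776 \cdot \frac{57276838511}{454708} = \frac{6341920667291964}{3667}$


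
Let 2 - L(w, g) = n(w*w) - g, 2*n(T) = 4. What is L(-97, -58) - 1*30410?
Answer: -30468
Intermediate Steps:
n(T) = 2 (n(T) = (1/2)*4 = 2)
L(w, g) = g (L(w, g) = 2 - (2 - g) = 2 + (-2 + g) = g)
L(-97, -58) - 1*30410 = -58 - 1*30410 = -58 - 30410 = -30468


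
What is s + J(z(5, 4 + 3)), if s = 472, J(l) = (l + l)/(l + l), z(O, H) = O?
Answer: 473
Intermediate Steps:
J(l) = 1 (J(l) = (2*l)/((2*l)) = (2*l)*(1/(2*l)) = 1)
s + J(z(5, 4 + 3)) = 472 + 1 = 473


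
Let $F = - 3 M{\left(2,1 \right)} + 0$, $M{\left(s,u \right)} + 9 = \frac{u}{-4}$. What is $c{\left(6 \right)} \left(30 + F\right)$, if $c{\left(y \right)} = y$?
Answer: $\frac{693}{2} \approx 346.5$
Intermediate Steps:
$M{\left(s,u \right)} = -9 - \frac{u}{4}$ ($M{\left(s,u \right)} = -9 + \frac{u}{-4} = -9 + u \left(- \frac{1}{4}\right) = -9 - \frac{u}{4}$)
$F = \frac{111}{4}$ ($F = - 3 \left(-9 - \frac{1}{4}\right) + 0 = \left(-3\right) \left(- \frac{37}{4}\right) + 0 = \frac{111}{4} + 0 = \frac{111}{4} \approx 27.75$)
$c{\left(6 \right)} \left(30 + F\right) = 6 \left(30 + \frac{111}{4}\right) = 6 \cdot \frac{231}{4} = \frac{693}{2}$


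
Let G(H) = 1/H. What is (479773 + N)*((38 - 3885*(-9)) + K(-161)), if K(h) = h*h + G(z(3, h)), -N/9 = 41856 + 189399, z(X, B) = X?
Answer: -292714980506/3 ≈ -9.7572e+10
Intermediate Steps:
N = -2081295 (N = -9*(41856 + 189399) = -9*231255 = -2081295)
K(h) = ⅓ + h² (K(h) = h*h + 1/3 = h² + ⅓ = ⅓ + h²)
(479773 + N)*((38 - 3885*(-9)) + K(-161)) = (479773 - 2081295)*((38 - 3885*(-9)) + (⅓ + (-161)²)) = -1601522*((38 - 259*(-135)) + (⅓ + 25921)) = -1601522*((38 + 34965) + 77764/3) = -1601522*(35003 + 77764/3) = -1601522*182773/3 = -292714980506/3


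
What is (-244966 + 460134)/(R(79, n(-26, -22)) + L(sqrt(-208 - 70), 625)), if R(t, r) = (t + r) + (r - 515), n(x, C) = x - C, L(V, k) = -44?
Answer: -26896/61 ≈ -440.92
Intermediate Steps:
R(t, r) = -515 + t + 2*r (R(t, r) = (r + t) + (-515 + r) = -515 + t + 2*r)
(-244966 + 460134)/(R(79, n(-26, -22)) + L(sqrt(-208 - 70), 625)) = (-244966 + 460134)/((-515 + 79 + 2*(-26 - 1*(-22))) - 44) = 215168/((-515 + 79 + 2*(-26 + 22)) - 44) = 215168/((-515 + 79 + 2*(-4)) - 44) = 215168/((-515 + 79 - 8) - 44) = 215168/(-444 - 44) = 215168/(-488) = 215168*(-1/488) = -26896/61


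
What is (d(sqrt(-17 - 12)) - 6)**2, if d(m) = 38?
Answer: 1024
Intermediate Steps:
(d(sqrt(-17 - 12)) - 6)**2 = (38 - 6)**2 = 32**2 = 1024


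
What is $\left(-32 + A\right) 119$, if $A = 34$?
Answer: $238$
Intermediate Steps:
$\left(-32 + A\right) 119 = \left(-32 + 34\right) 119 = 2 \cdot 119 = 238$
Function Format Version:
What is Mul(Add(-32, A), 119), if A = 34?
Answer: 238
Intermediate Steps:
Mul(Add(-32, A), 119) = Mul(Add(-32, 34), 119) = Mul(2, 119) = 238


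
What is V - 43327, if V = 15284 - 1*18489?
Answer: -46532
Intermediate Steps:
V = -3205 (V = 15284 - 18489 = -3205)
V - 43327 = -3205 - 43327 = -46532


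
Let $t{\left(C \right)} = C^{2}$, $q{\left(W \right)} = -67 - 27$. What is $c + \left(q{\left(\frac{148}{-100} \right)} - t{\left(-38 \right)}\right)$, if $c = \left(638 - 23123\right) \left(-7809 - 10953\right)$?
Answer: $421862032$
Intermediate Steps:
$q{\left(W \right)} = -94$
$c = 421863570$ ($c = \left(-22485\right) \left(-18762\right) = 421863570$)
$c + \left(q{\left(\frac{148}{-100} \right)} - t{\left(-38 \right)}\right) = 421863570 - 1538 = 421862032$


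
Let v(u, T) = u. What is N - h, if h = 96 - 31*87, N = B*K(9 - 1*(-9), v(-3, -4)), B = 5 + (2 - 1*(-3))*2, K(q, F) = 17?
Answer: 2856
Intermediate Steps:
B = 15 (B = 5 + (2 + 3)*2 = 5 + 5*2 = 5 + 10 = 15)
N = 255 (N = 15*17 = 255)
h = -2601 (h = 96 - 2697 = -2601)
N - h = 255 - 1*(-2601) = 255 + 2601 = 2856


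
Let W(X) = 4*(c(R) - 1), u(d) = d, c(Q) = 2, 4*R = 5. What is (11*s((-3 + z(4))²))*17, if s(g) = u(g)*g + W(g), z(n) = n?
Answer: 935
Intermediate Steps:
R = 5/4 (R = (¼)*5 = 5/4 ≈ 1.2500)
W(X) = 4 (W(X) = 4*(2 - 1) = 4*1 = 4)
s(g) = 4 + g² (s(g) = g*g + 4 = g² + 4 = 4 + g²)
(11*s((-3 + z(4))²))*17 = (11*(4 + ((-3 + 4)²)²))*17 = (11*(4 + (1²)²))*17 = (11*(4 + 1²))*17 = (11*(4 + 1))*17 = (11*5)*17 = 55*17 = 935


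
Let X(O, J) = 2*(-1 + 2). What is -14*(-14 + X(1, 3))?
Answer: 168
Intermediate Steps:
X(O, J) = 2 (X(O, J) = 2*1 = 2)
-14*(-14 + X(1, 3)) = -14*(-14 + 2) = -14*(-12) = 168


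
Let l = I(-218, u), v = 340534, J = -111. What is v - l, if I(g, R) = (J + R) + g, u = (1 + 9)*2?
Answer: 340843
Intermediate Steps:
u = 20 (u = 10*2 = 20)
I(g, R) = -111 + R + g (I(g, R) = (-111 + R) + g = -111 + R + g)
l = -309 (l = -111 + 20 - 218 = -309)
v - l = 340534 - 1*(-309) = 340534 + 309 = 340843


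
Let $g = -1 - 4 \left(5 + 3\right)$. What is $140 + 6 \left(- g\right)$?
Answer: $338$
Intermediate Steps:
$g = -33$ ($g = -1 - 32 = -33$)
$140 + 6 \left(- g\right) = 140 + 6 \left(\left(-1\right) \left(-33\right)\right) = 140 + 6 \cdot 33 = 140 + 198 = 338$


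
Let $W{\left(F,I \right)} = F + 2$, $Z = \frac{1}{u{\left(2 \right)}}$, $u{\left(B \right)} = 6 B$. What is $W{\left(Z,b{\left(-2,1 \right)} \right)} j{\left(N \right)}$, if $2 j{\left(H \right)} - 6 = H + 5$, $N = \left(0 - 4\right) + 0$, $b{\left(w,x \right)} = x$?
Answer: $\frac{175}{24} \approx 7.2917$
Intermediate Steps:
$N = -4$ ($N = -4 + 0 = -4$)
$j{\left(H \right)} = \frac{11}{2} + \frac{H}{2}$ ($j{\left(H \right)} = 3 + \frac{H + 5}{2} = 3 + \frac{5 + H}{2} = 3 + \left(\frac{5}{2} + \frac{H}{2}\right) = \frac{11}{2} + \frac{H}{2}$)
$Z = \frac{1}{12}$ ($Z = \frac{1}{6 \cdot 2} = \frac{1}{12} \approx 0.083333$)
$W{\left(F,I \right)} = 2 + F$
$W{\left(Z,b{\left(-2,1 \right)} \right)} j{\left(N \right)} = \left(2 + \frac{1}{12}\right) \left(\frac{11}{2} + \frac{1}{2} \left(-4\right)\right) = \frac{25 \left(\frac{11}{2} - 2\right)}{12} = \frac{25}{12} \cdot \frac{7}{2} = \frac{175}{24}$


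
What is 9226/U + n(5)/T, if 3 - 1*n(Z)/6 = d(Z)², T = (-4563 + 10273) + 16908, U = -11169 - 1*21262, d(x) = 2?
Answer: -14919161/52394597 ≈ -0.28475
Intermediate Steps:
U = -32431 (U = -11169 - 21262 = -32431)
T = 22618 (T = 5710 + 16908 = 22618)
n(Z) = -6 (n(Z) = 18 - 6*2² = 18 - 6*4 = 18 - 24 = -6)
9226/U + n(5)/T = 9226/(-32431) - 6/22618 = 9226*(-1/32431) - 6*1/22618 = -1318/4633 - 3/11309 = -14919161/52394597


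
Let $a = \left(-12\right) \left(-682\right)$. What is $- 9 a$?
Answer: $-73656$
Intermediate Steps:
$a = 8184$
$- 9 a = \left(-9\right) 8184 = -73656$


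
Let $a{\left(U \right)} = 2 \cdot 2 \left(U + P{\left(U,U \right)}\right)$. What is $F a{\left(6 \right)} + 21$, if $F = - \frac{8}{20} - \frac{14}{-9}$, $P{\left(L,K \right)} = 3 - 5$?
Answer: $\frac{1777}{45} \approx 39.489$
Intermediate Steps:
$P{\left(L,K \right)} = -2$ ($P{\left(L,K \right)} = 3 - 5 = -2$)
$a{\left(U \right)} = -8 + 4 U$ ($a{\left(U \right)} = 2 \cdot 2 \left(U - 2\right) = 4 \left(-2 + U\right) = -8 + 4 U$)
$F = \frac{52}{45}$ ($F = \left(-8\right) \frac{1}{20} - - \frac{14}{9} = - \frac{2}{5} + \frac{14}{9} = \frac{52}{45} \approx 1.1556$)
$F a{\left(6 \right)} + 21 = \frac{52 \left(-8 + 4 \cdot 6\right)}{45} + 21 = \frac{52 \left(-8 + 24\right)}{45} + 21 = \frac{52}{45} \cdot 16 + 21 = \frac{832}{45} + 21 = \frac{1777}{45}$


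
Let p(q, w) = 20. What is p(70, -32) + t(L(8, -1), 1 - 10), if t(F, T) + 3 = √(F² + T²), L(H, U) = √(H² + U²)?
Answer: 17 + √146 ≈ 29.083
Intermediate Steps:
t(F, T) = -3 + √(F² + T²)
p(70, -32) + t(L(8, -1), 1 - 10) = 20 + (-3 + √((√(8² + (-1)²))² + (1 - 10)²)) = 20 + (-3 + √((√(64 + 1))² + (-9)²)) = 20 + (-3 + √((√65)² + 81)) = 20 + (-3 + √(65 + 81)) = 20 + (-3 + √146) = 17 + √146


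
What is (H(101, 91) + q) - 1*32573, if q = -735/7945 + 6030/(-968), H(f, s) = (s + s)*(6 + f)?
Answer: -1439855501/109868 ≈ -13105.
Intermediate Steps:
H(f, s) = 2*s*(6 + f) (H(f, s) = (2*s)*(6 + f) = 2*s*(6 + f))
q = -694569/109868 (q = -735*1/7945 + 6030*(-1/968) = -21/227 - 3015/484 = -694569/109868 ≈ -6.3219)
(H(101, 91) + q) - 1*32573 = (2*91*(6 + 101) - 694569/109868) - 1*32573 = (2*91*107 - 694569/109868) - 32573 = (19474 - 694569/109868) - 32573 = 2138874863/109868 - 32573 = -1439855501/109868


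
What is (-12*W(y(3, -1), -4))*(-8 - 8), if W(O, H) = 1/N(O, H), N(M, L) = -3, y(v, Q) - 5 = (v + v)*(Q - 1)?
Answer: -64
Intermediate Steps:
y(v, Q) = 5 + 2*v*(-1 + Q) (y(v, Q) = 5 + (v + v)*(Q - 1) = 5 + (2*v)*(-1 + Q) = 5 + 2*v*(-1 + Q))
W(O, H) = -⅓ (W(O, H) = 1/(-3) = -⅓)
(-12*W(y(3, -1), -4))*(-8 - 8) = (-12*(-⅓))*(-8 - 8) = 4*(-16) = -64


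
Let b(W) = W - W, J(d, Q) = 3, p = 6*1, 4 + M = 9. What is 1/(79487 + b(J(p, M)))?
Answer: 1/79487 ≈ 1.2581e-5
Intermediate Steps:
M = 5 (M = -4 + 9 = 5)
p = 6
b(W) = 0
1/(79487 + b(J(p, M))) = 1/(79487 + 0) = 1/79487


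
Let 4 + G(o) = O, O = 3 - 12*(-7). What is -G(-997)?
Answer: -83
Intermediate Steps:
O = 87 (O = 3 + 84 = 87)
G(o) = 83 (G(o) = -4 + 87 = 83)
-G(-997) = -1*83 = -83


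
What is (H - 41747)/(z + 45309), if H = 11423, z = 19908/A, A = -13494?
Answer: -22732892/33965541 ≈ -0.66929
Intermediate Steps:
z = -3318/2249 (z = 19908/(-13494) = 19908*(-1/13494) = -3318/2249 ≈ -1.4753)
(H - 41747)/(z + 45309) = (11423 - 41747)/(-3318/2249 + 45309) = -30324/101896623/2249 = -30324*2249/101896623 = -22732892/33965541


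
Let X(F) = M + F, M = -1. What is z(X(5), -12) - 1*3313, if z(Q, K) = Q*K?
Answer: -3361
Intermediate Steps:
X(F) = -1 + F
z(Q, K) = K*Q
z(X(5), -12) - 1*3313 = -12*(-1 + 5) - 1*3313 = -12*4 - 3313 = -48 - 3313 = -3361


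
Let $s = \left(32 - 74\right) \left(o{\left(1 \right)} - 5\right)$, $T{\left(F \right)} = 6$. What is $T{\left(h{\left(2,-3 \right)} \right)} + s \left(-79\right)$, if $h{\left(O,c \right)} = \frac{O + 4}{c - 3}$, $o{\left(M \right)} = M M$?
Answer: $-13266$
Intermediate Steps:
$o{\left(M \right)} = M^{2}$
$h{\left(O,c \right)} = \frac{4 + O}{-3 + c}$
$s = 168$ ($s = \left(32 - 74\right) \left(1^{2} - 5\right) = - 42 \left(1 - 5\right) = \left(-42\right) \left(-4\right) = 168$)
$T{\left(h{\left(2,-3 \right)} \right)} + s \left(-79\right) = 6 + 168 \left(-79\right) = 6 - 13272 = -13266$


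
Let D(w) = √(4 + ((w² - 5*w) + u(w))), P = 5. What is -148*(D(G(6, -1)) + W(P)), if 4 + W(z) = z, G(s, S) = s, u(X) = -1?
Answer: -592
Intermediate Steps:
W(z) = -4 + z
D(w) = √(3 + w² - 5*w) (D(w) = √(4 + ((w² - 5*w) - 1)) = √(4 + (-1 + w² - 5*w)) = √(3 + w² - 5*w))
-148*(D(G(6, -1)) + W(P)) = -148*(√(3 + 6² - 5*6) + (-4 + 5)) = -148*(√(3 + 36 - 30) + 1) = -148*(√9 + 1) = -148*(3 + 1) = -148*4 = -592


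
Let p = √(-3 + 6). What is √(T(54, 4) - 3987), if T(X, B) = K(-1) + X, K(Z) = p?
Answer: √(-3933 + √3) ≈ 62.7*I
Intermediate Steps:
p = √3 ≈ 1.7320
K(Z) = √3
T(X, B) = X + √3 (T(X, B) = √3 + X = X + √3)
√(T(54, 4) - 3987) = √((54 + √3) - 3987) = √(-3933 + √3)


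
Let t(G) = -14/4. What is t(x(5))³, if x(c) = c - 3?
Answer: -343/8 ≈ -42.875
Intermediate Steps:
x(c) = -3 + c
t(G) = -7/2 (t(G) = -14*¼ = -7/2)
t(x(5))³ = (-7/2)³ = -343/8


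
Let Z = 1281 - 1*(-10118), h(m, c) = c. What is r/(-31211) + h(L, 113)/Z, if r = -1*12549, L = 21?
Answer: 146572894/355774189 ≈ 0.41198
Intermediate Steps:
Z = 11399 (Z = 1281 + 10118 = 11399)
r = -12549
r/(-31211) + h(L, 113)/Z = -12549/(-31211) + 113/11399 = -12549*(-1/31211) + 113*(1/11399) = 12549/31211 + 113/11399 = 146572894/355774189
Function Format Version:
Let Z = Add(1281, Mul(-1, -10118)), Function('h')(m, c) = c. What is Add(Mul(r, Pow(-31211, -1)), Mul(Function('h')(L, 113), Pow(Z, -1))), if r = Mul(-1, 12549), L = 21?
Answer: Rational(146572894, 355774189) ≈ 0.41198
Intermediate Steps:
Z = 11399 (Z = Add(1281, 10118) = 11399)
r = -12549
Add(Mul(r, Pow(-31211, -1)), Mul(Function('h')(L, 113), Pow(Z, -1))) = Add(Mul(-12549, Pow(-31211, -1)), Mul(113, Pow(11399, -1))) = Add(Mul(-12549, Rational(-1, 31211)), Mul(113, Rational(1, 11399))) = Add(Rational(12549, 31211), Rational(113, 11399)) = Rational(146572894, 355774189)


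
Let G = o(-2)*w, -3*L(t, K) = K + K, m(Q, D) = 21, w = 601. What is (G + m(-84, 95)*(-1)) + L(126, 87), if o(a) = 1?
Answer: 522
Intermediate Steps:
L(t, K) = -2*K/3 (L(t, K) = -(K + K)/3 = -2*K/3)
G = 601 (G = 1*601 = 601)
(G + m(-84, 95)*(-1)) + L(126, 87) = (601 + 21*(-1)) - ⅔*87 = (601 - 21) - 58 = 580 - 58 = 522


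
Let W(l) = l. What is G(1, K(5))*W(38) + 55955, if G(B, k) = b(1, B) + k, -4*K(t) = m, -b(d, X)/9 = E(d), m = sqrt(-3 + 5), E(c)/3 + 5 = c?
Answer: 60059 - 19*sqrt(2)/2 ≈ 60046.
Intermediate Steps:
E(c) = -15 + 3*c
m = sqrt(2) ≈ 1.4142
b(d, X) = 135 - 27*d (b(d, X) = -9*(-15 + 3*d) = 135 - 27*d)
K(t) = -sqrt(2)/4
G(B, k) = 108 + k (G(B, k) = (135 - 27*1) + k = (135 - 27) + k = 108 + k)
G(1, K(5))*W(38) + 55955 = (108 - sqrt(2)/4)*38 + 55955 = (4104 - 19*sqrt(2)/2) + 55955 = 60059 - 19*sqrt(2)/2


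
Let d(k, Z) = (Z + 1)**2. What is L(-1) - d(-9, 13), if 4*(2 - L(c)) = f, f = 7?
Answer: -783/4 ≈ -195.75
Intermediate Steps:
L(c) = 1/4 (L(c) = 2 - 1/4*7 = 2 - 7/4 = 1/4)
d(k, Z) = (1 + Z)**2
L(-1) - d(-9, 13) = 1/4 - (1 + 13)**2 = 1/4 - 1*14**2 = 1/4 - 1*196 = 1/4 - 196 = -783/4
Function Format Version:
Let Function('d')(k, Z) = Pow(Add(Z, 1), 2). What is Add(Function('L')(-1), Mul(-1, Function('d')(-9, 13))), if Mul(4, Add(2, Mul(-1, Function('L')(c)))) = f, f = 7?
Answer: Rational(-783, 4) ≈ -195.75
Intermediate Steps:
Function('L')(c) = Rational(1, 4) (Function('L')(c) = Add(2, Mul(Rational(-1, 4), 7)) = Add(2, Rational(-7, 4)) = Rational(1, 4))
Function('d')(k, Z) = Pow(Add(1, Z), 2)
Add(Function('L')(-1), Mul(-1, Function('d')(-9, 13))) = Add(Rational(1, 4), Mul(-1, Pow(Add(1, 13), 2))) = Add(Rational(1, 4), Mul(-1, Pow(14, 2))) = Add(Rational(1, 4), Mul(-1, 196)) = Add(Rational(1, 4), -196) = Rational(-783, 4)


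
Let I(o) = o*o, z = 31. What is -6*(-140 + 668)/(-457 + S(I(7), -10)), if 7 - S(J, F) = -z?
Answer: 3168/419 ≈ 7.5609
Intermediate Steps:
I(o) = o²
S(J, F) = 38 (S(J, F) = 7 - (-1)*31 = 7 - 1*(-31) = 7 + 31 = 38)
-6*(-140 + 668)/(-457 + S(I(7), -10)) = -6*(-140 + 668)/(-457 + 38) = -3168/(-419) = -3168*(-1)/419 = -6*(-528/419) = 3168/419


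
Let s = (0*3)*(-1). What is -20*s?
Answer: 0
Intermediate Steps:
s = 0 (s = 0*(-1) = 0)
-20*s = -20*0 = 0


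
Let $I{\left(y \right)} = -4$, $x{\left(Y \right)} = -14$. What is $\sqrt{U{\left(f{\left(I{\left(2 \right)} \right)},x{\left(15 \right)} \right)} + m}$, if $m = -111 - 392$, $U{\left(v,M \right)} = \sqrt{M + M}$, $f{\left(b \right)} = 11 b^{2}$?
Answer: $\sqrt{-503 + 2 i \sqrt{7}} \approx 0.118 + 22.428 i$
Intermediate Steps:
$U{\left(v,M \right)} = \sqrt{2} \sqrt{M}$ ($U{\left(v,M \right)} = \sqrt{2 M} = \sqrt{2} \sqrt{M}$)
$m = -503$ ($m = -111 - 392 = -503$)
$\sqrt{U{\left(f{\left(I{\left(2 \right)} \right)},x{\left(15 \right)} \right)} + m} = \sqrt{\sqrt{2} \sqrt{-14} - 503} = \sqrt{\sqrt{2} i \sqrt{14} - 503} = \sqrt{2 i \sqrt{7} - 503} = \sqrt{-503 + 2 i \sqrt{7}}$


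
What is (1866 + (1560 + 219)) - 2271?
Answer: 1374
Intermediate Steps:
(1866 + (1560 + 219)) - 2271 = (1866 + 1779) - 2271 = 3645 - 2271 = 1374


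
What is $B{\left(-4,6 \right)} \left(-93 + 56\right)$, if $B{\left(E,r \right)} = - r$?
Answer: $222$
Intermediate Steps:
$B{\left(-4,6 \right)} \left(-93 + 56\right) = \left(-1\right) 6 \left(-93 + 56\right) = \left(-6\right) \left(-37\right) = 222$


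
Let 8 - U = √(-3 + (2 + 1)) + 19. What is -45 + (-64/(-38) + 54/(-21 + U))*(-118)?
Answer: -6781/152 ≈ -44.612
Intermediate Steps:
U = -11 (U = 8 - (√(-3 + (2 + 1)) + 19) = 8 - (√(-3 + 3) + 19) = 8 - (√0 + 19) = 8 - (0 + 19) = 8 - 1*19 = 8 - 19 = -11)
-45 + (-64/(-38) + 54/(-21 + U))*(-118) = -45 + (-64/(-38) + 54/(-21 - 11))*(-118) = -45 + (-64*(-1/38) + 54/(-32))*(-118) = -45 + (32/19 + 54*(-1/32))*(-118) = -45 + (32/19 - 27/16)*(-118) = -45 - 1/304*(-118) = -45 + 59/152 = -6781/152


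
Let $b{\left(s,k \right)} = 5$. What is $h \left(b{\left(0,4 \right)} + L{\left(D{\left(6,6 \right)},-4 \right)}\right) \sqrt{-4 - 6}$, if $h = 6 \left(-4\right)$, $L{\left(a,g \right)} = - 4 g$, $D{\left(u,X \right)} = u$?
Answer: $- 504 i \sqrt{10} \approx - 1593.8 i$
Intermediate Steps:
$h = -24$
$h \left(b{\left(0,4 \right)} + L{\left(D{\left(6,6 \right)},-4 \right)}\right) \sqrt{-4 - 6} = - 24 \left(5 - -16\right) \sqrt{-4 - 6} = - 24 \left(5 + 16\right) \sqrt{-10} = \left(-24\right) 21 i \sqrt{10} = - 504 i \sqrt{10}$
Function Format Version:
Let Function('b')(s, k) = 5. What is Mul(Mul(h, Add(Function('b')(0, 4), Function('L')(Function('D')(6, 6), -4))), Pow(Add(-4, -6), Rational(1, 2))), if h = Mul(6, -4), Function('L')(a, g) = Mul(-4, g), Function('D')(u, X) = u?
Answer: Mul(-504, I, Pow(10, Rational(1, 2))) ≈ Mul(-1593.8, I)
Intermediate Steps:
h = -24
Mul(Mul(h, Add(Function('b')(0, 4), Function('L')(Function('D')(6, 6), -4))), Pow(Add(-4, -6), Rational(1, 2))) = Mul(Mul(-24, Add(5, Mul(-4, -4))), Pow(Add(-4, -6), Rational(1, 2))) = Mul(Mul(-24, Add(5, 16)), Pow(-10, Rational(1, 2))) = Mul(Mul(-24, 21), Mul(I, Pow(10, Rational(1, 2)))) = Mul(-504, Mul(I, Pow(10, Rational(1, 2)))) = Mul(-504, I, Pow(10, Rational(1, 2)))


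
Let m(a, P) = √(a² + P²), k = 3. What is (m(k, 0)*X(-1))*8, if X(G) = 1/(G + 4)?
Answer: 8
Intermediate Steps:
X(G) = 1/(4 + G)
m(a, P) = √(P² + a²)
(m(k, 0)*X(-1))*8 = (√(0² + 3²)/(4 - 1))*8 = (√(0 + 9)/3)*8 = (√9*(⅓))*8 = (3*(⅓))*8 = 1*8 = 8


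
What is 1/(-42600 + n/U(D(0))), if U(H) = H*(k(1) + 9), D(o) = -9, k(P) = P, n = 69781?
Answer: -90/3903781 ≈ -2.3055e-5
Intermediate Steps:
U(H) = 10*H (U(H) = H*(1 + 9) = H*10 = 10*H)
1/(-42600 + n/U(D(0))) = 1/(-42600 + 69781/((10*(-9)))) = 1/(-42600 + 69781/(-90)) = 1/(-42600 + 69781*(-1/90)) = 1/(-42600 - 69781/90) = 1/(-3903781/90) = -90/3903781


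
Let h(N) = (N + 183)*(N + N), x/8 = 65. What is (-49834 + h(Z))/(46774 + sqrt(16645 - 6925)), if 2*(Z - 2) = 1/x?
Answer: -47763163453481/45506185004800 + 238948566471*sqrt(30)/591580405062400 ≈ -1.0474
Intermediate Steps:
x = 520 (x = 8*65 = 520)
Z = 2081/1040 (Z = 2 + (1/2)/520 = 2 + (1/2)*(1/520) = 2 + 1/1040 = 2081/1040 ≈ 2.0010)
h(N) = 2*N*(183 + N) (h(N) = (183 + N)*(2*N) = 2*N*(183 + N))
(-49834 + h(Z))/(46774 + sqrt(16645 - 6925)) = (-49834 + 2*(2081/1040)*(183 + 2081/1040))/(46774 + sqrt(16645 - 6925)) = (-49834 + 2*(2081/1040)*(192401/1040))/(46774 + sqrt(9720)) = (-49834 + 400386481/540800)/(46774 + 18*sqrt(30)) = -26549840719/(540800*(46774 + 18*sqrt(30)))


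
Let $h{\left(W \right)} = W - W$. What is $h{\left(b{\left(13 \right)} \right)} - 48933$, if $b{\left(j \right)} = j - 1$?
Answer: $-48933$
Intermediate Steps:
$b{\left(j \right)} = -1 + j$ ($b{\left(j \right)} = j - 1 = -1 + j$)
$h{\left(W \right)} = 0$
$h{\left(b{\left(13 \right)} \right)} - 48933 = 0 - 48933 = -48933$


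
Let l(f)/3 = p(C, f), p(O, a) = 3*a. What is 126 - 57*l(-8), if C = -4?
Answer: 4230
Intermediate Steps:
l(f) = 9*f (l(f) = 3*(3*f) = 9*f)
126 - 57*l(-8) = 126 - 513*(-8) = 126 - 57*(-72) = 126 + 4104 = 4230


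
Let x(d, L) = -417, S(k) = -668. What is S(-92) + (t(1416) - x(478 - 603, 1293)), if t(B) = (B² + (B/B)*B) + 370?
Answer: 2006591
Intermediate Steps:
t(B) = 370 + B + B² (t(B) = (B² + 1*B) + 370 = (B² + B) + 370 = (B + B²) + 370 = 370 + B + B²)
S(-92) + (t(1416) - x(478 - 603, 1293)) = -668 + ((370 + 1416 + 1416²) - 1*(-417)) = -668 + ((370 + 1416 + 2005056) + 417) = -668 + (2006842 + 417) = -668 + 2007259 = 2006591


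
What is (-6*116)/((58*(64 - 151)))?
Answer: 4/29 ≈ 0.13793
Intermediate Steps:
(-6*116)/((58*(64 - 151))) = -696/(58*(-87)) = -696/(-5046) = -696*(-1/5046) = 4/29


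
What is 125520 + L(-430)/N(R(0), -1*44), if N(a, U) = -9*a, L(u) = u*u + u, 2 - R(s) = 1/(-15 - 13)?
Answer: 19742200/171 ≈ 1.1545e+5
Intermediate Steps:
R(s) = 57/28 (R(s) = 2 - 1/(-15 - 13) = 2 - 1/(-28) = 2 - 1*(-1/28) = 2 + 1/28 = 57/28)
L(u) = u + u**2 (L(u) = u**2 + u = u + u**2)
125520 + L(-430)/N(R(0), -1*44) = 125520 + (-430*(1 - 430))/((-9*57/28)) = 125520 + (-430*(-429))/(-513/28) = 125520 + 184470*(-28/513) = 125520 - 1721720/171 = 19742200/171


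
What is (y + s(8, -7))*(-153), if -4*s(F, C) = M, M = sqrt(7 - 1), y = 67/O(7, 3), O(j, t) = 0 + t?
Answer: -3417 + 153*sqrt(6)/4 ≈ -3323.3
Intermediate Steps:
O(j, t) = t
y = 67/3 ≈ 22.333
M = sqrt(6) ≈ 2.4495
s(F, C) = -sqrt(6)/4
(y + s(8, -7))*(-153) = (67/3 - sqrt(6)/4)*(-153) = -3417 + 153*sqrt(6)/4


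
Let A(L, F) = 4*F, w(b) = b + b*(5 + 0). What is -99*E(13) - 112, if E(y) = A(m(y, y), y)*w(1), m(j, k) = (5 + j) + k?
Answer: -31000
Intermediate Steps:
m(j, k) = 5 + j + k
w(b) = 6*b (w(b) = b + b*5 = b + 5*b = 6*b)
E(y) = 24*y (E(y) = (4*y)*(6*1) = (4*y)*6 = 24*y)
-99*E(13) - 112 = -2376*13 - 112 = -99*312 - 112 = -30888 - 112 = -31000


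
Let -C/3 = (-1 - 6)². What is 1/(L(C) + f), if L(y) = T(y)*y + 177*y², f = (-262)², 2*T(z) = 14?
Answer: 1/3892408 ≈ 2.5691e-7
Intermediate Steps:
T(z) = 7 (T(z) = (½)*14 = 7)
C = -147 (C = -3*(-1 - 6)² = -3*(-7)² = -3*49 = -147)
f = 68644
L(y) = 7*y + 177*y²
1/(L(C) + f) = 1/(-147*(7 + 177*(-147)) + 68644) = 1/(-147*(7 - 26019) + 68644) = 1/(-147*(-26012) + 68644) = 1/(3823764 + 68644) = 1/3892408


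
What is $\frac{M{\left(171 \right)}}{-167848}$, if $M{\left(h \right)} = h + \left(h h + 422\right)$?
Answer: $- \frac{14917}{83924} \approx -0.17774$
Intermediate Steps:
$M{\left(h \right)} = 422 + h + h^{2}$ ($M{\left(h \right)} = h + \left(h^{2} + 422\right) = h + \left(422 + h^{2}\right) = 422 + h + h^{2}$)
$\frac{M{\left(171 \right)}}{-167848} = \frac{422 + 171 + 171^{2}}{-167848} = \left(422 + 171 + 29241\right) \left(- \frac{1}{167848}\right) = 29834 \left(- \frac{1}{167848}\right) = - \frac{14917}{83924}$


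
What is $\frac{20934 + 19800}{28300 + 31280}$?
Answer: $\frac{2263}{3310} \approx 0.68369$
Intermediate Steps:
$\frac{20934 + 19800}{28300 + 31280} = \frac{40734}{59580} = 40734 \cdot \frac{1}{59580} = \frac{2263}{3310}$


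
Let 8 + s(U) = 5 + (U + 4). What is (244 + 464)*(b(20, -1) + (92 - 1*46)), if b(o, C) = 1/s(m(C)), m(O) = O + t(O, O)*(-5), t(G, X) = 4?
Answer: 162663/5 ≈ 32533.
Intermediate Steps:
m(O) = -20 + O (m(O) = O + 4*(-5) = O - 20 = -20 + O)
s(U) = 1 + U (s(U) = -8 + (5 + (U + 4)) = -8 + (5 + (4 + U)) = -8 + (9 + U) = 1 + U)
b(o, C) = 1/(-19 + C) (b(o, C) = 1/(1 + (-20 + C)) = 1/(-19 + C))
(244 + 464)*(b(20, -1) + (92 - 1*46)) = (244 + 464)*(1/(-19 - 1) + (92 - 1*46)) = 708*(1/(-20) + (92 - 46)) = 708*(-1/20 + 46) = 708*(919/20) = 162663/5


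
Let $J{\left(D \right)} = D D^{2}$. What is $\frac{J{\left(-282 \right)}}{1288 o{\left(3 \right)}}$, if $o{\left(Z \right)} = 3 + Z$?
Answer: $- \frac{934407}{322} \approx -2901.9$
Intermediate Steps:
$J{\left(D \right)} = D^{3}$
$\frac{J{\left(-282 \right)}}{1288 o{\left(3 \right)}} = \frac{\left(-282\right)^{3}}{1288 \left(3 + 3\right)} = - \frac{22425768}{1288 \cdot 6} = - \frac{22425768}{7728} = \left(-22425768\right) \frac{1}{7728} = - \frac{934407}{322}$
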